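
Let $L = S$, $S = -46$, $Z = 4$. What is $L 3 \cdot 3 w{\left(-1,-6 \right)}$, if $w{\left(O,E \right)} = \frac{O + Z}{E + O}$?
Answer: $\frac{1242}{7} \approx 177.43$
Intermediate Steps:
$w{\left(O,E \right)} = \frac{4 + O}{E + O}$ ($w{\left(O,E \right)} = \frac{O + 4}{E + O} = \frac{4 + O}{E + O}$)
$L = -46$
$L 3 \cdot 3 w{\left(-1,-6 \right)} = - 46 \cdot 3 \cdot 3 \frac{4 - 1}{-6 - 1} = \left(-46\right) 9 \frac{1}{-7} \cdot 3 = - 414 \left(\left(- \frac{1}{7}\right) 3\right) = \left(-414\right) \left(- \frac{3}{7}\right) = \frac{1242}{7}$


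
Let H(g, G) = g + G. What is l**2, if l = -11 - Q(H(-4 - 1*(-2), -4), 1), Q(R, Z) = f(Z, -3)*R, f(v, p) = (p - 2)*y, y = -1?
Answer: 361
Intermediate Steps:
H(g, G) = G + g
f(v, p) = 2 - p (f(v, p) = (p - 2)*(-1) = (-2 + p)*(-1) = 2 - p)
Q(R, Z) = 5*R (Q(R, Z) = (2 - 1*(-3))*R = (2 + 3)*R = 5*R)
l = 19 (l = -11 - 5*(-4 + (-4 - 1*(-2))) = -11 - 5*(-4 + (-4 + 2)) = -11 - 5*(-4 - 2) = -11 - 5*(-6) = -11 - 1*(-30) = -11 + 30 = 19)
l**2 = 19**2 = 361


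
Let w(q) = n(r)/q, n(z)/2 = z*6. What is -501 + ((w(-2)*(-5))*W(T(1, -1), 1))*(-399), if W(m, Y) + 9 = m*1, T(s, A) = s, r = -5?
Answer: -479301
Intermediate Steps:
n(z) = 12*z (n(z) = 2*(z*6) = 2*(6*z) = 12*z)
w(q) = -60/q (w(q) = (12*(-5))/q = -60/q)
W(m, Y) = -9 + m (W(m, Y) = -9 + m*1 = -9 + m)
-501 + ((w(-2)*(-5))*W(T(1, -1), 1))*(-399) = -501 + ((-60/(-2)*(-5))*(-9 + 1))*(-399) = -501 + ((-60*(-½)*(-5))*(-8))*(-399) = -501 + ((30*(-5))*(-8))*(-399) = -501 - 150*(-8)*(-399) = -501 + 1200*(-399) = -501 - 478800 = -479301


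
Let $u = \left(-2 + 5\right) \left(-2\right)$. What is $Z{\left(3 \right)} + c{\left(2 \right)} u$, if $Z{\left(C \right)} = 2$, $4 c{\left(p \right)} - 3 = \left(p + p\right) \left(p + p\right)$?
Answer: $- \frac{53}{2} \approx -26.5$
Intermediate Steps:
$c{\left(p \right)} = \frac{3}{4} + p^{2}$ ($c{\left(p \right)} = \frac{3}{4} + \frac{\left(p + p\right) \left(p + p\right)}{4} = \frac{3}{4} + \frac{2 p 2 p}{4} = \frac{3}{4} + \frac{4 p^{2}}{4} = \frac{3}{4} + p^{2}$)
$u = -6$ ($u = 3 \left(-2\right) = -6$)
$Z{\left(3 \right)} + c{\left(2 \right)} u = 2 + \left(\frac{3}{4} + 2^{2}\right) \left(-6\right) = 2 + \left(\frac{3}{4} + 4\right) \left(-6\right) = 2 + \frac{19}{4} \left(-6\right) = 2 - \frac{57}{2} = - \frac{53}{2}$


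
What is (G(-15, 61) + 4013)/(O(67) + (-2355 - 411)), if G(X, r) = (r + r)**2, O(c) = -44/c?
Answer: -1266099/185366 ≈ -6.8303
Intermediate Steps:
G(X, r) = 4*r**2 (G(X, r) = (2*r)**2 = 4*r**2)
(G(-15, 61) + 4013)/(O(67) + (-2355 - 411)) = (4*61**2 + 4013)/(-44/67 + (-2355 - 411)) = (4*3721 + 4013)/(-44*1/67 - 2766) = (14884 + 4013)/(-44/67 - 2766) = 18897/(-185366/67) = 18897*(-67/185366) = -1266099/185366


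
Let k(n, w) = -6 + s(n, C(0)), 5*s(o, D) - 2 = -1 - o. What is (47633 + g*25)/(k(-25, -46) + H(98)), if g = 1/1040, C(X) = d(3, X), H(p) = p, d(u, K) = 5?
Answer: 49538345/101088 ≈ 490.05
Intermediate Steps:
C(X) = 5
s(o, D) = ⅕ - o/5 (s(o, D) = ⅖ + (-1 - o)/5 = ⅖ + (-⅕ - o/5) = ⅕ - o/5)
g = 1/1040 ≈ 0.00096154
k(n, w) = -29/5 - n/5 (k(n, w) = -6 + (⅕ - n/5) = -29/5 - n/5)
(47633 + g*25)/(k(-25, -46) + H(98)) = (47633 + (1/1040)*25)/((-29/5 - ⅕*(-25)) + 98) = (47633 + 5/208)/((-29/5 + 5) + 98) = 9907669/(208*(-⅘ + 98)) = 9907669/(208*(486/5)) = (9907669/208)*(5/486) = 49538345/101088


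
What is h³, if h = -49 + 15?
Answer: -39304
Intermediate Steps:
h = -34
h³ = (-34)³ = -39304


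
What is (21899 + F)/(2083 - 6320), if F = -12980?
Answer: -8919/4237 ≈ -2.1050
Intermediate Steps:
(21899 + F)/(2083 - 6320) = (21899 - 12980)/(2083 - 6320) = 8919/(-4237) = 8919*(-1/4237) = -8919/4237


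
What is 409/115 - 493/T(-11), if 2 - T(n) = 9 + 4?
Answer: 61194/1265 ≈ 48.375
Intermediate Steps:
T(n) = -11 (T(n) = 2 - (9 + 4) = 2 - 1*13 = 2 - 13 = -11)
409/115 - 493/T(-11) = 409/115 - 493/(-11) = 409*(1/115) - 493*(-1/11) = 409/115 + 493/11 = 61194/1265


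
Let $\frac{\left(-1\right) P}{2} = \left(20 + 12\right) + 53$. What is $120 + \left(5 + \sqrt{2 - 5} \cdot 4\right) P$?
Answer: $-730 - 680 i \sqrt{3} \approx -730.0 - 1177.8 i$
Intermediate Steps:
$P = -170$ ($P = - 2 \left(\left(20 + 12\right) + 53\right) = - 2 \left(32 + 53\right) = \left(-2\right) 85 = -170$)
$120 + \left(5 + \sqrt{2 - 5} \cdot 4\right) P = 120 + \left(5 + \sqrt{2 - 5} \cdot 4\right) \left(-170\right) = 120 + \left(5 + \sqrt{-3} \cdot 4\right) \left(-170\right) = 120 + \left(5 + i \sqrt{3} \cdot 4\right) \left(-170\right) = 120 + \left(5 + 4 i \sqrt{3}\right) \left(-170\right) = 120 - \left(850 + 680 i \sqrt{3}\right) = -730 - 680 i \sqrt{3}$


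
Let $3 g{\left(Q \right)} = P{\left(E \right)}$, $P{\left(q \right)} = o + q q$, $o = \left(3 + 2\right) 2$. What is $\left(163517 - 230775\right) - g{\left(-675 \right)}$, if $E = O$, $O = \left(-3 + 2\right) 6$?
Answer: $- \frac{201820}{3} \approx -67273.0$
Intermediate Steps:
$o = 10$ ($o = 5 \cdot 2 = 10$)
$O = -6$ ($O = \left(-1\right) 6 = -6$)
$E = -6$
$P{\left(q \right)} = 10 + q^{2}$ ($P{\left(q \right)} = 10 + q q = 10 + q^{2}$)
$g{\left(Q \right)} = \frac{46}{3}$ ($g{\left(Q \right)} = \frac{10 + \left(-6\right)^{2}}{3} = \frac{10 + 36}{3} = \frac{1}{3} \cdot 46 = \frac{46}{3}$)
$\left(163517 - 230775\right) - g{\left(-675 \right)} = \left(163517 - 230775\right) - \frac{46}{3} = -67258 - \frac{46}{3} = - \frac{201820}{3}$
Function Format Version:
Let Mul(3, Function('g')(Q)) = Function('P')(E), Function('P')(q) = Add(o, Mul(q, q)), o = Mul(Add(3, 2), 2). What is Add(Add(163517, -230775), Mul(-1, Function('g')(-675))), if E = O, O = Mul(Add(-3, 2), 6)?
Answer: Rational(-201820, 3) ≈ -67273.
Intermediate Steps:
o = 10 (o = Mul(5, 2) = 10)
O = -6 (O = Mul(-1, 6) = -6)
E = -6
Function('P')(q) = Add(10, Pow(q, 2)) (Function('P')(q) = Add(10, Mul(q, q)) = Add(10, Pow(q, 2)))
Function('g')(Q) = Rational(46, 3) (Function('g')(Q) = Mul(Rational(1, 3), Add(10, Pow(-6, 2))) = Mul(Rational(1, 3), Add(10, 36)) = Mul(Rational(1, 3), 46) = Rational(46, 3))
Add(Add(163517, -230775), Mul(-1, Function('g')(-675))) = Add(Add(163517, -230775), Mul(-1, Rational(46, 3))) = Add(-67258, Rational(-46, 3)) = Rational(-201820, 3)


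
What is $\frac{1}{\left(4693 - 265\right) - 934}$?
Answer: $\frac{1}{3494} \approx 0.0002862$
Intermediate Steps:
$\frac{1}{\left(4693 - 265\right) - 934} = \frac{1}{4428 - 934} = \frac{1}{3494}$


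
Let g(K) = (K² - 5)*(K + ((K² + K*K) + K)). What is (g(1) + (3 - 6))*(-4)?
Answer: 76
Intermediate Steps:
g(K) = (-5 + K²)*(2*K + 2*K²) (g(K) = (-5 + K²)*(K + ((K² + K²) + K)) = (-5 + K²)*(K + (2*K² + K)) = (-5 + K²)*(K + (K + 2*K²)) = (-5 + K²)*(2*K + 2*K²))
(g(1) + (3 - 6))*(-4) = (2*1*(-5 + 1² + 1³ - 5*1) + (3 - 6))*(-4) = (2*1*(-5 + 1 + 1 - 5) - 3)*(-4) = (2*1*(-8) - 3)*(-4) = (-16 - 3)*(-4) = -19*(-4) = 76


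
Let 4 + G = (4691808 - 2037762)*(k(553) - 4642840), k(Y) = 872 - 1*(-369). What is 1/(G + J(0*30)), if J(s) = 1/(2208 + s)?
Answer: -2208/27200390109104063 ≈ -8.1175e-14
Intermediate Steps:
k(Y) = 1241 (k(Y) = 872 + 369 = 1241)
G = -12319017259558 (G = -4 + (4691808 - 2037762)*(1241 - 4642840) = -4 + 2654046*(-4641599) = -4 - 12319017259554 = -12319017259558)
1/(G + J(0*30)) = 1/(-12319017259558 + 1/(2208 + 0*30)) = 1/(-12319017259558 + 1/(2208 + 0)) = 1/(-12319017259558 + 1/2208) = 1/(-27200390109104063/2208) = -2208/27200390109104063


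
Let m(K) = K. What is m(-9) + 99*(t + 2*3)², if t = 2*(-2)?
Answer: 387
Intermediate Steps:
t = -4
m(-9) + 99*(t + 2*3)² = -9 + 99*(-4 + 2*3)² = -9 + 99*(-4 + 6)² = -9 + 99*2² = -9 + 99*4 = -9 + 396 = 387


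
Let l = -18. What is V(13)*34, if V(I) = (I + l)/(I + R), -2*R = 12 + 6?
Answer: -85/2 ≈ -42.500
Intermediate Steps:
R = -9 (R = -(12 + 6)/2 = -½*18 = -9)
V(I) = (-18 + I)/(-9 + I) (V(I) = (I - 18)/(I - 9) = (-18 + I)/(-9 + I))
V(13)*34 = ((-18 + 13)/(-9 + 13))*34 = (-5/4)*34 = ((¼)*(-5))*34 = -5/4*34 = -85/2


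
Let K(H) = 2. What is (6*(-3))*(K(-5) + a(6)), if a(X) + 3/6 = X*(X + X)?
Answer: -1323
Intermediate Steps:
a(X) = -1/2 + 2*X**2 (a(X) = -1/2 + X*(X + X) = -1/2 + X*(2*X) = -1/2 + 2*X**2)
(6*(-3))*(K(-5) + a(6)) = (6*(-3))*(2 + (-1/2 + 2*6**2)) = -18*(2 + (-1/2 + 2*36)) = -18*(2 + (-1/2 + 72)) = -18*(2 + 143/2) = -18*147/2 = -1323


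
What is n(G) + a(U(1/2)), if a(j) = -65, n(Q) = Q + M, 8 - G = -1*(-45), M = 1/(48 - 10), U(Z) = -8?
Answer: -3875/38 ≈ -101.97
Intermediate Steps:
M = 1/38 ≈ 0.026316
G = -37 (G = 8 - (-1)*(-45) = 8 - 1*45 = 8 - 45 = -37)
n(Q) = 1/38 + Q (n(Q) = Q + 1/38 = 1/38 + Q)
n(G) + a(U(1/2)) = (1/38 - 37) - 65 = -1405/38 - 65 = -3875/38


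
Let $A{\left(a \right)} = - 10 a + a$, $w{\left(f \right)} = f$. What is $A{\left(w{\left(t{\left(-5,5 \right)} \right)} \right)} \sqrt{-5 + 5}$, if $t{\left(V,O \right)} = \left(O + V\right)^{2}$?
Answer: $0$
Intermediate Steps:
$A{\left(a \right)} = - 9 a$
$A{\left(w{\left(t{\left(-5,5 \right)} \right)} \right)} \sqrt{-5 + 5} = - 9 \left(5 - 5\right)^{2} \sqrt{-5 + 5} = - 9 \cdot 0^{2} \sqrt{0} = \left(-9\right) 0 \cdot 0 = 0 \cdot 0 = 0$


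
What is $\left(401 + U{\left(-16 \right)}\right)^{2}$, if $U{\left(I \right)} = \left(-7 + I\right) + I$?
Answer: $131044$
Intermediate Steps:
$U{\left(I \right)} = -7 + 2 I$
$\left(401 + U{\left(-16 \right)}\right)^{2} = \left(401 + \left(-7 + 2 \left(-16\right)\right)\right)^{2} = \left(401 - 39\right)^{2} = 362^{2} = 131044$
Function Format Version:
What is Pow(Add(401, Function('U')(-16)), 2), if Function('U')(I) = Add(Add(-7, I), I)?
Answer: 131044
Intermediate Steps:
Function('U')(I) = Add(-7, Mul(2, I))
Pow(Add(401, Function('U')(-16)), 2) = Pow(Add(401, Add(-7, Mul(2, -16))), 2) = Pow(Add(401, Add(-7, -32)), 2) = Pow(Add(401, -39), 2) = Pow(362, 2) = 131044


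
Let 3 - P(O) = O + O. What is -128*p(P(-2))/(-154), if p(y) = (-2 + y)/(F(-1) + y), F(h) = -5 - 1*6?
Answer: -80/77 ≈ -1.0390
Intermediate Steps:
P(O) = 3 - 2*O (P(O) = 3 - (O + O) = 3 - 2*O)
F(h) = -11 (F(h) = -5 - 6 = -11)
p(y) = (-2 + y)/(-11 + y)
-128*p(P(-2))/(-154) = -128*(-2 + (3 - 2*(-2)))/(-11 + (3 - 2*(-2)))/(-154) = -128*(-2 + (3 + 4))/(-11 + (3 + 4))*(-1)/154 = -128*(-2 + 7)/(-11 + 7)*(-1)/154 = -128*5/(-4)*(-1)/154 = -128*(-¼*5)*(-1)/154 = -(-160)*(-1)/154 = -128*5/616 = -80/77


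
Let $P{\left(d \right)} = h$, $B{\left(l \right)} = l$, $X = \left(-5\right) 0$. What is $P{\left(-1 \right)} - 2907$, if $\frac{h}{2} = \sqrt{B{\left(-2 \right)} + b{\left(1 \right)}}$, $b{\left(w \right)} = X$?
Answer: $-2907 + 2 i \sqrt{2} \approx -2907.0 + 2.8284 i$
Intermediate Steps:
$X = 0$
$b{\left(w \right)} = 0$
$h = 2 i \sqrt{2}$ ($h = 2 \sqrt{-2 + 0} = 2 \sqrt{-2} = 2 i \sqrt{2} \approx 2.8284 i$)
$P{\left(d \right)} = 2 i \sqrt{2}$
$P{\left(-1 \right)} - 2907 = 2 i \sqrt{2} - 2907 = -2907 + 2 i \sqrt{2}$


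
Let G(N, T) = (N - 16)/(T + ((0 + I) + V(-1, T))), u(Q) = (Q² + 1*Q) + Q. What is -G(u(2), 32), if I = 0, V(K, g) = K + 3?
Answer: 4/17 ≈ 0.23529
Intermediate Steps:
V(K, g) = 3 + K
u(Q) = Q² + 2*Q (u(Q) = (Q² + Q) + Q = (Q + Q²) + Q = Q² + 2*Q)
G(N, T) = (-16 + N)/(2 + T) (G(N, T) = (N - 16)/(T + ((0 + 0) + (3 - 1))) = (-16 + N)/(T + (0 + 2)) = (-16 + N)/(T + 2) = (-16 + N)/(2 + T))
-G(u(2), 32) = -(-16 + 2*(2 + 2))/(2 + 32) = -(-16 + 2*4)/34 = -(-16 + 8)/34 = -(-8)/34 = -1*(-4/17) = 4/17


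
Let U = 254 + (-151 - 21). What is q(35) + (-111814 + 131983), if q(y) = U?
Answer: 20251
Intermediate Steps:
U = 82 (U = 254 - 172 = 82)
q(y) = 82
q(35) + (-111814 + 131983) = 82 + (-111814 + 131983) = 82 + 20169 = 20251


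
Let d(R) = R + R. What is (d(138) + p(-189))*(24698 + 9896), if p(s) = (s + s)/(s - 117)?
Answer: 163041522/17 ≈ 9.5907e+6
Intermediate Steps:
d(R) = 2*R
p(s) = 2*s/(-117 + s) (p(s) = (2*s)/(-117 + s) = 2*s/(-117 + s))
(d(138) + p(-189))*(24698 + 9896) = (2*138 + 2*(-189)/(-117 - 189))*(24698 + 9896) = (276 + 2*(-189)/(-306))*34594 = (276 + 2*(-189)*(-1/306))*34594 = (276 + 21/17)*34594 = (4713/17)*34594 = 163041522/17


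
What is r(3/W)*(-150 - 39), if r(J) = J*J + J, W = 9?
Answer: -84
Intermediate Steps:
r(J) = J + J² (r(J) = J² + J = J + J²)
r(3/W)*(-150 - 39) = ((3/9)*(1 + 3/9))*(-150 - 39) = ((3*(⅑))*(1 + 3*(⅑)))*(-189) = ((1 + ⅓)/3)*(-189) = ((⅓)*(4/3))*(-189) = (4/9)*(-189) = -84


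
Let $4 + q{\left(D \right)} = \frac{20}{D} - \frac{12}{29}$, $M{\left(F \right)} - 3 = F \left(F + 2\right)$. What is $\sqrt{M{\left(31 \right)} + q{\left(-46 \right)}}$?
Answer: $\frac{2 \sqrt{113574759}}{667} \approx 31.955$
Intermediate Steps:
$M{\left(F \right)} = 3 + F \left(2 + F\right)$ ($M{\left(F \right)} = 3 + F \left(F + 2\right) = 3 + F \left(2 + F\right)$)
$q{\left(D \right)} = - \frac{128}{29} + \frac{20}{D}$ ($q{\left(D \right)} = -4 + \left(\frac{20}{D} - \frac{12}{29}\right) = -4 - \left(\frac{12}{29} - \frac{20}{D}\right) = - \frac{128}{29} + \frac{20}{D}$)
$\sqrt{M{\left(31 \right)} + q{\left(-46 \right)}} = \sqrt{\left(3 + 31^{2} + 2 \cdot 31\right) - \left(\frac{128}{29} - \frac{20}{-46}\right)} = \sqrt{\left(3 + 961 + 62\right) + \left(- \frac{128}{29} + 20 \left(- \frac{1}{46}\right)\right)} = \sqrt{1026 - \frac{3234}{667}} = \sqrt{\frac{681108}{667}} = \frac{2 \sqrt{113574759}}{667}$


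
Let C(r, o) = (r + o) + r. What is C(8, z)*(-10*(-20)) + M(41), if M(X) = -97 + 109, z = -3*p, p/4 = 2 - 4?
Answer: 8012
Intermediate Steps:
p = -8 (p = 4*(2 - 4) = 4*(-2) = -8)
z = 24 (z = -3*(-8) = 24)
C(r, o) = o + 2*r (C(r, o) = (o + r) + r = o + 2*r)
M(X) = 12
C(8, z)*(-10*(-20)) + M(41) = (24 + 2*8)*(-10*(-20)) + 12 = (24 + 16)*200 + 12 = 40*200 + 12 = 8000 + 12 = 8012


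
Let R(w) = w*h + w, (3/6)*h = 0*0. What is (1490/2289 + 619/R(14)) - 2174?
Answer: -9747179/4578 ≈ -2129.1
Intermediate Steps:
h = 0 (h = 2*(0*0) = 2*0 = 0)
R(w) = w (R(w) = w*0 + w = 0 + w = w)
(1490/2289 + 619/R(14)) - 2174 = (1490/2289 + 619/14) - 2174 = 205393/4578 - 2174 = -9747179/4578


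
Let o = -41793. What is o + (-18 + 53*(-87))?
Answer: -46422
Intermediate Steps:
o + (-18 + 53*(-87)) = -41793 + (-18 + 53*(-87)) = -41793 + (-18 - 4611) = -41793 - 4629 = -46422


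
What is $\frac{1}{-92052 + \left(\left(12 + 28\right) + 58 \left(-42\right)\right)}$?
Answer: $- \frac{1}{94448} \approx -1.0588 \cdot 10^{-5}$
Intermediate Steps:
$\frac{1}{-92052 + \left(\left(12 + 28\right) + 58 \left(-42\right)\right)} = \frac{1}{-92052 + \left(40 - 2436\right)} = \frac{1}{-92052 - 2396} = \frac{1}{-94448} = - \frac{1}{94448}$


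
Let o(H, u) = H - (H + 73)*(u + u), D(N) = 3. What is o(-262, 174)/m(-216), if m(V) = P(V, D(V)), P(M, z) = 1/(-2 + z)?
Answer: 65510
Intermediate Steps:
m(V) = 1 (m(V) = 1/(-2 + 3) = 1/1 = 1)
o(H, u) = H - 2*u*(73 + H) (o(H, u) = H - (73 + H)*2*u = H - 2*u*(73 + H))
o(-262, 174)/m(-216) = (-262 - 146*174 - 2*(-262)*174)/1 = (-262 - 25404 + 91176)*1 = 65510*1 = 65510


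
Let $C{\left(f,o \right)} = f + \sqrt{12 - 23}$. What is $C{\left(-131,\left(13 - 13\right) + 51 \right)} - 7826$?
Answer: $-7957 + i \sqrt{11} \approx -7957.0 + 3.3166 i$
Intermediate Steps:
$C{\left(f,o \right)} = f + i \sqrt{11}$ ($C{\left(f,o \right)} = f + \sqrt{-11} = f + i \sqrt{11}$)
$C{\left(-131,\left(13 - 13\right) + 51 \right)} - 7826 = \left(-131 + i \sqrt{11}\right) - 7826 = -7957 + i \sqrt{11}$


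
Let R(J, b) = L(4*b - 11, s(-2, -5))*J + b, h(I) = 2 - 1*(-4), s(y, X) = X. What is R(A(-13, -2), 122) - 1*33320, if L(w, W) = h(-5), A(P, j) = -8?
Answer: -33246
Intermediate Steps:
h(I) = 6 (h(I) = 2 + 4 = 6)
L(w, W) = 6
R(J, b) = b + 6*J (R(J, b) = 6*J + b = b + 6*J)
R(A(-13, -2), 122) - 1*33320 = (122 + 6*(-8)) - 1*33320 = (122 - 48) - 33320 = 74 - 33320 = -33246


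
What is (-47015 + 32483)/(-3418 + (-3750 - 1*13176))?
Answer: 3633/5086 ≈ 0.71431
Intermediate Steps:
(-47015 + 32483)/(-3418 + (-3750 - 1*13176)) = -14532/(-3418 + (-3750 - 13176)) = -14532/(-3418 - 16926) = -14532/(-20344) = -14532*(-1/20344) = 3633/5086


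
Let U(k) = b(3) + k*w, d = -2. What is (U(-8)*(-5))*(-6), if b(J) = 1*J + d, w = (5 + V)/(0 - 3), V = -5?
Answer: 30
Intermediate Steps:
w = 0 (w = (5 - 5)/(0 - 3) = 0/(-3) = 0*(-1/3) = 0)
b(J) = -2 + J (b(J) = 1*J - 2 = J - 2 = -2 + J)
U(k) = 1 (U(k) = (-2 + 3) + k*0 = 1 + 0 = 1)
(U(-8)*(-5))*(-6) = (1*(-5))*(-6) = -5*(-6) = 30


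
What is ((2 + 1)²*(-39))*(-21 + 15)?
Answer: 2106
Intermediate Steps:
((2 + 1)²*(-39))*(-21 + 15) = (3²*(-39))*(-6) = (9*(-39))*(-6) = -351*(-6) = 2106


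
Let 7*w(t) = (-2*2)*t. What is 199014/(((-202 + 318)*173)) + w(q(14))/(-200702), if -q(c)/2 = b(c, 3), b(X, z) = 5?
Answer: 69899188019/7048453538 ≈ 9.9169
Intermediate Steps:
q(c) = -10 (q(c) = -2*5 = -10)
w(t) = -4*t/7 (w(t) = ((-2*2)*t)/7 = (-4*t)/7 = -4*t/7)
199014/(((-202 + 318)*173)) + w(q(14))/(-200702) = 199014/(((-202 + 318)*173)) - 4/7*(-10)/(-200702) = 199014/((116*173)) + (40/7)*(-1/200702) = 199014/20068 - 20/702457 = 199014*(1/20068) - 20/702457 = 99507/10034 - 20/702457 = 69899188019/7048453538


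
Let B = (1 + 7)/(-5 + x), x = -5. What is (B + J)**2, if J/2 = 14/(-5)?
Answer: 1024/25 ≈ 40.960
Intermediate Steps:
J = -28/5 (J = 2*(14/(-5)) = 2*(14*(-1/5)) = 2*(-14/5) = -28/5 ≈ -5.6000)
B = -4/5 (B = (1 + 7)/(-5 - 5) = 8/(-10) = 8*(-1/10) = -4/5 ≈ -0.80000)
(B + J)**2 = (-4/5 - 28/5)**2 = (-32/5)**2 = 1024/25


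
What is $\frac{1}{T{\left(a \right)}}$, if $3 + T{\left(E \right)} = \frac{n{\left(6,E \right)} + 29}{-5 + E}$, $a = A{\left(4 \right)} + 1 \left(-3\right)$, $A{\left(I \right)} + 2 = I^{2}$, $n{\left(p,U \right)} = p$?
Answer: $\frac{6}{17} \approx 0.35294$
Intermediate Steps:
$A{\left(I \right)} = -2 + I^{2}$
$a = 11$ ($a = \left(-2 + 4^{2}\right) + 1 \left(-3\right) = \left(-2 + 16\right) - 3 = 14 - 3 = 11$)
$T{\left(E \right)} = -3 + \frac{35}{-5 + E}$ ($T{\left(E \right)} = -3 + \frac{6 + 29}{-5 + E} = -3 + \frac{35}{-5 + E}$)
$\frac{1}{T{\left(a \right)}} = \frac{1}{\frac{1}{-5 + 11} \left(50 - 33\right)} = \frac{1}{\frac{1}{6} \left(50 - 33\right)} = \frac{1}{\frac{1}{6} \cdot 17} = \frac{1}{\frac{17}{6}} = \frac{6}{17}$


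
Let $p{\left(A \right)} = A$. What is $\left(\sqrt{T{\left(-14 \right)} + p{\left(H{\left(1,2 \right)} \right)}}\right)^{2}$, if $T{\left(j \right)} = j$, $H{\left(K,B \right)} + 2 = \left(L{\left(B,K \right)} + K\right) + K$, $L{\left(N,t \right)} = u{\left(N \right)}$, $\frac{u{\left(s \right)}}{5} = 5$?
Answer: $11$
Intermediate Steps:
$u{\left(s \right)} = 25$ ($u{\left(s \right)} = 5 \cdot 5 = 25$)
$L{\left(N,t \right)} = 25$
$H{\left(K,B \right)} = 23 + 2 K$ ($H{\left(K,B \right)} = -2 + \left(\left(25 + K\right) + K\right) = -2 + \left(25 + 2 K\right) = 23 + 2 K$)
$\left(\sqrt{T{\left(-14 \right)} + p{\left(H{\left(1,2 \right)} \right)}}\right)^{2} = \left(\sqrt{-14 + \left(23 + 2 \cdot 1\right)}\right)^{2} = \left(\sqrt{-14 + \left(23 + 2\right)}\right)^{2} = \left(\sqrt{-14 + 25}\right)^{2} = \left(\sqrt{11}\right)^{2} = 11$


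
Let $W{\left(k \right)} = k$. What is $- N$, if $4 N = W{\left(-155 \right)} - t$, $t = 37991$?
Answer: $\frac{19073}{2} \approx 9536.5$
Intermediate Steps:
$N = - \frac{19073}{2}$ ($N = \frac{-155 - 37991}{4} = \frac{1}{4} \left(-38146\right) = - \frac{19073}{2} \approx -9536.5$)
$- N = \left(-1\right) \left(- \frac{19073}{2}\right) = \frac{19073}{2}$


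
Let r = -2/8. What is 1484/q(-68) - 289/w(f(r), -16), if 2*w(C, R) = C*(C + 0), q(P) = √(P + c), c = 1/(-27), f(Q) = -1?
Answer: -578 - 4452*I*√5511/1837 ≈ -578.0 - 179.91*I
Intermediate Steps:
r = -¼ (r = -2*⅛ = -¼ ≈ -0.25000)
c = -1/27 ≈ -0.037037
q(P) = √(-1/27 + P) (q(P) = √(P - 1/27) = √(-1/27 + P))
w(C, R) = C²/2 (w(C, R) = (C*(C + 0))/2 = (C*C)/2 = C²/2)
1484/q(-68) - 289/w(f(r), -16) = 1484/((√(-3 + 81*(-68))/9)) - 289/((½)*(-1)²) = 1484/((√(-3 - 5508)/9)) - 289/((½)*1) = 1484/((√(-5511)/9)) - 289/½ = 1484/(((I*√5511)/9)) - 289*2 = 1484/((I*√5511/9)) - 578 = 1484*(-3*I*√5511/1837) - 578 = -4452*I*√5511/1837 - 578 = -578 - 4452*I*√5511/1837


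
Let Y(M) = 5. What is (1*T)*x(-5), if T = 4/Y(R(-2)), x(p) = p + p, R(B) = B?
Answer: -8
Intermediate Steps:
x(p) = 2*p
T = ⅘ (T = 4/5 = 4*(⅕) = ⅘ ≈ 0.80000)
(1*T)*x(-5) = (1*(⅘))*(2*(-5)) = (⅘)*(-10) = -8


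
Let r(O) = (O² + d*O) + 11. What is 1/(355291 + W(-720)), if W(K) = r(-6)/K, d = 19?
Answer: 720/255809587 ≈ 2.8146e-6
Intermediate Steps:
r(O) = 11 + O² + 19*O (r(O) = (O² + 19*O) + 11 = 11 + O² + 19*O)
W(K) = -67/K (W(K) = (11 + (-6)² + 19*(-6))/K = (11 + 36 - 114)/K = -67/K)
1/(355291 + W(-720)) = 1/(355291 - 67/(-720)) = 1/(355291 - 67*(-1/720)) = 1/(355291 + 67/720) = 1/(255809587/720) = 720/255809587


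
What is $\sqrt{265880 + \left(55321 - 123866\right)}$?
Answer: $\sqrt{197335} \approx 444.22$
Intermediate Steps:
$\sqrt{265880 + \left(55321 - 123866\right)} = \sqrt{265880 - 68545} = \sqrt{197335}$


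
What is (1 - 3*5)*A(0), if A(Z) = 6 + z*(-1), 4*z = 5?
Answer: -133/2 ≈ -66.500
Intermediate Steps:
z = 5/4 (z = (1/4)*5 = 5/4 ≈ 1.2500)
A(Z) = 19/4 (A(Z) = 6 + (5/4)*(-1) = 6 - 5/4 = 19/4)
(1 - 3*5)*A(0) = (1 - 3*5)*(19/4) = (1 - 15)*(19/4) = -14*19/4 = -133/2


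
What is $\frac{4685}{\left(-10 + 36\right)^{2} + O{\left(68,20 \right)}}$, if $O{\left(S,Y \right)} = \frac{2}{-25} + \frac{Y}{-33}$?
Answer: $\frac{3865125}{557134} \approx 6.9375$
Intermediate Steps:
$O{\left(S,Y \right)} = - \frac{2}{25} - \frac{Y}{33}$ ($O{\left(S,Y \right)} = 2 \left(- \frac{1}{25}\right) + Y \left(- \frac{1}{33}\right) = - \frac{2}{25} - \frac{Y}{33}$)
$\frac{4685}{\left(-10 + 36\right)^{2} + O{\left(68,20 \right)}} = \frac{4685}{\left(-10 + 36\right)^{2} - \frac{566}{825}} = \frac{4685}{26^{2} - \frac{566}{825}} = \frac{4685}{676 - \frac{566}{825}} = \frac{4685}{\frac{557134}{825}} = 4685 \cdot \frac{825}{557134} = \frac{3865125}{557134}$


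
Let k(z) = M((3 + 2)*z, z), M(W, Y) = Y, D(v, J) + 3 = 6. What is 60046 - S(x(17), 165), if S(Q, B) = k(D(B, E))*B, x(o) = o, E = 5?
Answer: 59551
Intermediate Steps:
D(v, J) = 3 (D(v, J) = -3 + 6 = 3)
k(z) = z
S(Q, B) = 3*B
60046 - S(x(17), 165) = 60046 - 3*165 = 60046 - 1*495 = 60046 - 495 = 59551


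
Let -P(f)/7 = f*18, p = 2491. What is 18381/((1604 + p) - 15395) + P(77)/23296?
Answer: -9604221/4700800 ≈ -2.0431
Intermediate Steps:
P(f) = -126*f (P(f) = -7*f*18 = -126*f)
18381/((1604 + p) - 15395) + P(77)/23296 = 18381/((1604 + 2491) - 15395) - 126*77/23296 = 18381/(4095 - 15395) - 9702*1/23296 = 18381/(-11300) - 693/1664 = 18381*(-1/11300) - 693/1664 = -18381/11300 - 693/1664 = -9604221/4700800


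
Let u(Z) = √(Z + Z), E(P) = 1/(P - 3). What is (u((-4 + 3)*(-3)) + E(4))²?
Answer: (1 + √6)² ≈ 11.899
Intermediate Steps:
E(P) = 1/(-3 + P)
u(Z) = √2*√Z (u(Z) = √(2*Z) = √2*√Z)
(u((-4 + 3)*(-3)) + E(4))² = (√2*√((-4 + 3)*(-3)) + 1/(-3 + 4))² = (√2*√(-1*(-3)) + 1/1)² = (√2*√3 + 1)² = (√6 + 1)² = (1 + √6)²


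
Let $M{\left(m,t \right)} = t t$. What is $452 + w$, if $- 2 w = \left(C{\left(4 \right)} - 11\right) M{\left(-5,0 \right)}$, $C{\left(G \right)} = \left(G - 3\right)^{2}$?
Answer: $452$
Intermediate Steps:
$M{\left(m,t \right)} = t^{2}$
$C{\left(G \right)} = \left(-3 + G\right)^{2}$
$w = 0$ ($w = - \frac{\left(\left(-3 + 4\right)^{2} - 11\right) 0^{2}}{2} = - \frac{\left(1^{2} - 11\right) 0}{2} = - \frac{\left(1 - 11\right) 0}{2} = - \frac{\left(-10\right) 0}{2} = \left(- \frac{1}{2}\right) 0 = 0$)
$452 + w = 452 + 0 = 452$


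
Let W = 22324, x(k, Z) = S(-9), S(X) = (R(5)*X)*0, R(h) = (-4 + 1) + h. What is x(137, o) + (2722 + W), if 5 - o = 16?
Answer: 25046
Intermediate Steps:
R(h) = -3 + h
S(X) = 0 (S(X) = ((-3 + 5)*X)*0 = (2*X)*0 = 0)
o = -11 (o = 5 - 1*16 = 5 - 16 = -11)
x(k, Z) = 0
x(137, o) + (2722 + W) = 0 + (2722 + 22324) = 0 + 25046 = 25046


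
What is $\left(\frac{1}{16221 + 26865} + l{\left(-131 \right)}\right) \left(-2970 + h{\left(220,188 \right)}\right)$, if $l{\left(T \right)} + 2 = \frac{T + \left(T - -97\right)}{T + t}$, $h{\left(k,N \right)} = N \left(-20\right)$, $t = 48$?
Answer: $\frac{144705095}{1788069} \approx 80.928$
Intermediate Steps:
$h{\left(k,N \right)} = - 20 N$
$l{\left(T \right)} = -2 + \frac{97 + 2 T}{48 + T}$ ($l{\left(T \right)} = -2 + \frac{T + \left(T - -97\right)}{T + 48} = -2 + \frac{T + \left(T + 97\right)}{48 + T} = -2 + \frac{T + \left(97 + T\right)}{48 + T} = -2 + \frac{97 + 2 T}{48 + T}$)
$\left(\frac{1}{16221 + 26865} + l{\left(-131 \right)}\right) \left(-2970 + h{\left(220,188 \right)}\right) = \left(\frac{1}{16221 + 26865} + \frac{1}{48 - 131}\right) \left(-2970 - 3760\right) = \left(\frac{1}{43086} + \frac{1}{-83}\right) \left(-2970 - 3760\right) = \left(\frac{1}{43086} - \frac{1}{83}\right) \left(-6730\right) = \left(- \frac{43003}{3576138}\right) \left(-6730\right) = \frac{144705095}{1788069}$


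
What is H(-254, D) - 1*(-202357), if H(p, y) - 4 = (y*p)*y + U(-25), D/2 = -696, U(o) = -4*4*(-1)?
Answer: -491964279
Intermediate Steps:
U(o) = 16 (U(o) = -16*(-1) = 16)
D = -1392 (D = 2*(-696) = -1392)
H(p, y) = 20 + p*y² (H(p, y) = 4 + ((y*p)*y + 16) = 4 + ((p*y)*y + 16) = 4 + (p*y² + 16) = 4 + (16 + p*y²) = 20 + p*y²)
H(-254, D) - 1*(-202357) = (20 - 254*(-1392)²) - 1*(-202357) = (20 - 254*1937664) + 202357 = (20 - 492166656) + 202357 = -492166636 + 202357 = -491964279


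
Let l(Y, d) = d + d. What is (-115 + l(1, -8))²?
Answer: 17161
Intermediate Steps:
l(Y, d) = 2*d
(-115 + l(1, -8))² = (-115 + 2*(-8))² = (-115 - 16)² = (-131)² = 17161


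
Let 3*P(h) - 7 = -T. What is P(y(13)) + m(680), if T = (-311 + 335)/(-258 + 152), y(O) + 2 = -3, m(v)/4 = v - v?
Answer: 383/159 ≈ 2.4088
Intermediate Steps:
m(v) = 0 (m(v) = 4*(v - v) = 4*0 = 0)
y(O) = -5 (y(O) = -2 - 3 = -5)
T = -12/53 (T = 24/(-106) = 24*(-1/106) = -12/53 ≈ -0.22642)
P(h) = 383/159 (P(h) = 7/3 + (-1*(-12/53))/3 = 7/3 + (⅓)*(12/53) = 7/3 + 4/53 = 383/159)
P(y(13)) + m(680) = 383/159 + 0 = 383/159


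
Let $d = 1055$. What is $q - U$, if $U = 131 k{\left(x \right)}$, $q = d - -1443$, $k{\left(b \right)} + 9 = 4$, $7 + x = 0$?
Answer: $3153$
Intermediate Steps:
$x = -7$ ($x = -7 + 0 = -7$)
$k{\left(b \right)} = -5$ ($k{\left(b \right)} = -9 + 4 = -5$)
$q = 2498$ ($q = 1055 - -1443 = 1055 + 1443 = 2498$)
$U = -655$ ($U = 131 \left(-5\right) = -655$)
$q - U = 2498 - -655 = 2498 + 655 = 3153$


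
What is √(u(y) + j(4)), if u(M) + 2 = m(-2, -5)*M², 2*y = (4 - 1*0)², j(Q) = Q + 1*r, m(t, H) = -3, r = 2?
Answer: 2*I*√47 ≈ 13.711*I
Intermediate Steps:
j(Q) = 2 + Q (j(Q) = Q + 1*2 = Q + 2 = 2 + Q)
y = 8 (y = (4 - 1*0)²/2 = (4 + 0)²/2 = (½)*4² = (½)*16 = 8)
u(M) = -2 - 3*M²
√(u(y) + j(4)) = √((-2 - 3*8²) + (2 + 4)) = √((-2 - 3*64) + 6) = √((-2 - 192) + 6) = √(-194 + 6) = √(-188) = 2*I*√47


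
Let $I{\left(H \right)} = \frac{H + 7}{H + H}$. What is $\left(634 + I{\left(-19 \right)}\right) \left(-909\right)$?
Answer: $- \frac{10955268}{19} \approx -5.7659 \cdot 10^{5}$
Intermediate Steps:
$I{\left(H \right)} = \frac{7 + H}{2 H}$
$\left(634 + I{\left(-19 \right)}\right) \left(-909\right) = \left(634 + \frac{7 - 19}{2 \left(-19\right)}\right) \left(-909\right) = \left(634 + \frac{1}{2} \left(- \frac{1}{19}\right) \left(-12\right)\right) \left(-909\right) = \left(634 + \frac{6}{19}\right) \left(-909\right) = \frac{12052}{19} \left(-909\right) = - \frac{10955268}{19}$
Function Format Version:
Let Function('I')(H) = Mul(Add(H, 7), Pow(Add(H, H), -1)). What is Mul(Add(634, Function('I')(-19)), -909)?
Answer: Rational(-10955268, 19) ≈ -5.7659e+5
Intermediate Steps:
Function('I')(H) = Mul(Rational(1, 2), Pow(H, -1), Add(7, H)) (Function('I')(H) = Mul(Add(7, H), Pow(Mul(2, H), -1)) = Mul(Add(7, H), Mul(Rational(1, 2), Pow(H, -1))) = Mul(Rational(1, 2), Pow(H, -1), Add(7, H)))
Mul(Add(634, Function('I')(-19)), -909) = Mul(Add(634, Mul(Rational(1, 2), Pow(-19, -1), Add(7, -19))), -909) = Mul(Add(634, Mul(Rational(1, 2), Rational(-1, 19), -12)), -909) = Mul(Add(634, Rational(6, 19)), -909) = Mul(Rational(12052, 19), -909) = Rational(-10955268, 19)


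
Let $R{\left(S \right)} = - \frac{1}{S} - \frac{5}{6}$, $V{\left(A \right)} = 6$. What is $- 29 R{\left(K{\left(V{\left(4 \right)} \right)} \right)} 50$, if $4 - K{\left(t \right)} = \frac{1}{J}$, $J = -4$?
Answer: $\frac{79025}{51} \approx 1549.5$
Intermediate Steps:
$K{\left(t \right)} = \frac{17}{4}$ ($K{\left(t \right)} = 4 - \frac{1}{-4} = 4 - - \frac{1}{4} = 4 + \frac{1}{4} = \frac{17}{4}$)
$R{\left(S \right)} = - \frac{5}{6} - \frac{1}{S}$ ($R{\left(S \right)} = - \frac{1}{S} - \frac{5}{6} = - \frac{5}{6} - \frac{1}{S}$)
$- 29 R{\left(K{\left(V{\left(4 \right)} \right)} \right)} 50 = - 29 \left(- \frac{5}{6} - \frac{1}{\frac{17}{4}}\right) 50 = - 29 \left(- \frac{5}{6} - \frac{4}{17}\right) 50 = \left(-29\right) \left(- \frac{109}{102}\right) 50 = \frac{3161}{102} \cdot 50 = \frac{79025}{51}$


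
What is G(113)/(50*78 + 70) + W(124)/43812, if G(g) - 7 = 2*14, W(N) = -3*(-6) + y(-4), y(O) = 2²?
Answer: 40519/4348341 ≈ 0.0093183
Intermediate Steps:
y(O) = 4
W(N) = 22 (W(N) = -3*(-6) + 4 = 18 + 4 = 22)
G(g) = 35 (G(g) = 7 + 2*14 = 7 + 28 = 35)
G(113)/(50*78 + 70) + W(124)/43812 = 35/(50*78 + 70) + 22/43812 = 35/(3900 + 70) + 22*(1/43812) = 35/3970 + 11/21906 = 35*(1/3970) + 11/21906 = 7/794 + 11/21906 = 40519/4348341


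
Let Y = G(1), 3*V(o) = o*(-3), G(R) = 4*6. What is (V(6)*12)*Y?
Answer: -1728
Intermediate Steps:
G(R) = 24
V(o) = -o (V(o) = (o*(-3))/3 = (-3*o)/3 = -o)
Y = 24
(V(6)*12)*Y = (-1*6*12)*24 = -6*12*24 = -72*24 = -1728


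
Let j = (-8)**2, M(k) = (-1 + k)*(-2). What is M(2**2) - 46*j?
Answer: -2950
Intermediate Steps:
M(k) = 2 - 2*k
j = 64
M(2**2) - 46*j = (2 - 2*2**2) - 46*64 = (2 - 2*4) - 2944 = (2 - 8) - 2944 = -6 - 2944 = -2950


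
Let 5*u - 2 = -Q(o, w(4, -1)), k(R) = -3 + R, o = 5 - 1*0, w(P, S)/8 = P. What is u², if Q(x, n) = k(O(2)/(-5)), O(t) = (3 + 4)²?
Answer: 5476/625 ≈ 8.7616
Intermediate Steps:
w(P, S) = 8*P
O(t) = 49 (O(t) = 7² = 49)
o = 5 (o = 5 + 0 = 5)
Q(x, n) = -64/5 (Q(x, n) = -3 + 49/(-5) = -3 + 49*(-⅕) = -3 - 49/5 = -64/5)
u = 74/25 (u = ⅖ + (-1*(-64/5))/5 = ⅖ + (⅕)*(64/5) = ⅖ + 64/25 = 74/25 ≈ 2.9600)
u² = (74/25)² = 5476/625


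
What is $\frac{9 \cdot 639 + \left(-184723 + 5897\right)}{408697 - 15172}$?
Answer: $- \frac{6923}{15741} \approx -0.43981$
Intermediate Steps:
$\frac{9 \cdot 639 + \left(-184723 + 5897\right)}{408697 - 15172} = \frac{5751 - 178826}{408697 - 15172} = - \frac{173075}{408697 - 15172} = - \frac{173075}{393525} = \left(-173075\right) \frac{1}{393525} = - \frac{6923}{15741}$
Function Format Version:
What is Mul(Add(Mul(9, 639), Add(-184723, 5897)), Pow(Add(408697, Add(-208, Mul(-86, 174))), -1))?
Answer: Rational(-6923, 15741) ≈ -0.43981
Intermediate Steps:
Mul(Add(Mul(9, 639), Add(-184723, 5897)), Pow(Add(408697, Add(-208, Mul(-86, 174))), -1)) = Mul(Add(5751, -178826), Pow(Add(408697, Add(-208, -14964)), -1)) = Mul(-173075, Pow(Add(408697, -15172), -1)) = Mul(-173075, Pow(393525, -1)) = Mul(-173075, Rational(1, 393525)) = Rational(-6923, 15741)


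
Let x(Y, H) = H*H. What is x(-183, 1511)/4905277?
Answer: 2283121/4905277 ≈ 0.46544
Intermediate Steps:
x(Y, H) = H**2
x(-183, 1511)/4905277 = 1511**2/4905277 = 2283121*(1/4905277) = 2283121/4905277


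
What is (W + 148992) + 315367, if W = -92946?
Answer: 371413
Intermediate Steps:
(W + 148992) + 315367 = (-92946 + 148992) + 315367 = 56046 + 315367 = 371413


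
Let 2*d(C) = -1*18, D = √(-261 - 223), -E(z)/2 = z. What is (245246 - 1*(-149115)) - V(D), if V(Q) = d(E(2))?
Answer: 394370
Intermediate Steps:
E(z) = -2*z
D = 22*I (D = √(-484) = 22*I ≈ 22.0*I)
d(C) = -9 (d(C) = (-1*18)/2 = (½)*(-18) = -9)
V(Q) = -9
(245246 - 1*(-149115)) - V(D) = (245246 - 1*(-149115)) - 1*(-9) = (245246 + 149115) + 9 = 394361 + 9 = 394370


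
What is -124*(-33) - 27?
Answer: 4065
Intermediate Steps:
-124*(-33) - 27 = 4092 - 27 = 4065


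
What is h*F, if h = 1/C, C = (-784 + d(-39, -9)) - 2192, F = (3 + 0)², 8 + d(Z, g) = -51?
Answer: -9/3035 ≈ -0.0029654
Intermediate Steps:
d(Z, g) = -59 (d(Z, g) = -8 - 51 = -59)
F = 9 (F = 3² = 9)
C = -3035 (C = (-784 - 59) - 2192 = -843 - 2192 = -3035)
h = -1/3035 (h = 1/(-3035) = -1/3035 ≈ -0.00032949)
h*F = -1/3035*9 = -9/3035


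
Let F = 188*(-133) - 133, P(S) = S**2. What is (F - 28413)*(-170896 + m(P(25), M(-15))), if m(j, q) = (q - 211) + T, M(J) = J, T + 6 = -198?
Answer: 9174507300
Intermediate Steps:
T = -204 (T = -6 - 198 = -204)
F = -25137 (F = -25004 - 133 = -25137)
m(j, q) = -415 + q (m(j, q) = (q - 211) - 204 = (-211 + q) - 204 = -415 + q)
(F - 28413)*(-170896 + m(P(25), M(-15))) = (-25137 - 28413)*(-170896 + (-415 - 15)) = -53550*(-170896 - 430) = -53550*(-171326) = 9174507300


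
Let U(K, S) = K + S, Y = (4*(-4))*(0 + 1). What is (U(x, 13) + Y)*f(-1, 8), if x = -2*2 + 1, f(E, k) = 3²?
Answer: -54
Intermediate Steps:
f(E, k) = 9
x = -3 (x = -4 + 1 = -3)
Y = -16 (Y = -16*1 = -16)
(U(x, 13) + Y)*f(-1, 8) = ((-3 + 13) - 16)*9 = (10 - 16)*9 = -6*9 = -54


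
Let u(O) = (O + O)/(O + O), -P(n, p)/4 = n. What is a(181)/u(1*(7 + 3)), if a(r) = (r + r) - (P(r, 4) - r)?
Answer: 1267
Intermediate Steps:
P(n, p) = -4*n
u(O) = 1 (u(O) = (2*O)/((2*O)) = (2*O)*(1/(2*O)) = 1)
a(r) = 7*r (a(r) = (r + r) - (-4*r - r) = 2*r - (-5)*r = 2*r + 5*r = 7*r)
a(181)/u(1*(7 + 3)) = (7*181)/1 = 1267*1 = 1267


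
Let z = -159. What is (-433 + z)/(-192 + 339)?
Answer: -592/147 ≈ -4.0272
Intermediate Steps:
(-433 + z)/(-192 + 339) = (-433 - 159)/(-192 + 339) = -592/147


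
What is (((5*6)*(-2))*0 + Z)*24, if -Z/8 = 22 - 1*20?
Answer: -384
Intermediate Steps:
Z = -16 (Z = -8*(22 - 1*20) = -8*(22 - 20) = -8*2 = -16)
(((5*6)*(-2))*0 + Z)*24 = (((5*6)*(-2))*0 - 16)*24 = ((30*(-2))*0 - 16)*24 = (-60*0 - 16)*24 = (0 - 16)*24 = -16*24 = -384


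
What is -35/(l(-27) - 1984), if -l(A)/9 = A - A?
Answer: 35/1984 ≈ 0.017641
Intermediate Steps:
l(A) = 0 (l(A) = -9*(A - A) = -9*0 = 0)
-35/(l(-27) - 1984) = -35/(0 - 1984) = -35/(-1984) = -1/1984*(-35) = 35/1984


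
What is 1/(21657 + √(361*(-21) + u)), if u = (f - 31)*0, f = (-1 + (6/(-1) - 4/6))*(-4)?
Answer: 7219/156344410 - 19*I*√21/469033230 ≈ 4.6174e-5 - 1.8563e-7*I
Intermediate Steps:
f = 92/3 (f = (-1 + (6*(-1) - 4*⅙))*(-4) = (-1 + (-6 - ⅔))*(-4) = (-1 - 20/3)*(-4) = -23/3*(-4) = 92/3 ≈ 30.667)
u = 0 (u = (92/3 - 31)*0 = -⅓*0 = 0)
1/(21657 + √(361*(-21) + u)) = 1/(21657 + √(361*(-21) + 0)) = 1/(21657 + √(-7581 + 0)) = 1/(21657 + √(-7581)) = 1/(21657 + 19*I*√21)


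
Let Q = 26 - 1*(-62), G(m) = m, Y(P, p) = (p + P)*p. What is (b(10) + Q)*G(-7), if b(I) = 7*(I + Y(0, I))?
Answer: -6006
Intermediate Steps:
Y(P, p) = p*(P + p) (Y(P, p) = (P + p)*p = p*(P + p))
Q = 88 (Q = 26 + 62 = 88)
b(I) = 7*I + 7*I² (b(I) = 7*(I + I*(0 + I)) = 7*(I + I*I) = 7*(I + I²) = 7*I + 7*I²)
(b(10) + Q)*G(-7) = (7*10*(1 + 10) + 88)*(-7) = (7*10*11 + 88)*(-7) = (770 + 88)*(-7) = 858*(-7) = -6006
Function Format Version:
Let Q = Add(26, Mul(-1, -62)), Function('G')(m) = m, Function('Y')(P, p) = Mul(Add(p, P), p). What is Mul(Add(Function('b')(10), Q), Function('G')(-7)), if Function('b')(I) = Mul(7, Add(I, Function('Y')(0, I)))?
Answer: -6006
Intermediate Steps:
Function('Y')(P, p) = Mul(p, Add(P, p)) (Function('Y')(P, p) = Mul(Add(P, p), p) = Mul(p, Add(P, p)))
Q = 88 (Q = Add(26, 62) = 88)
Function('b')(I) = Add(Mul(7, I), Mul(7, Pow(I, 2))) (Function('b')(I) = Mul(7, Add(I, Mul(I, Add(0, I)))) = Mul(7, Add(I, Mul(I, I))) = Mul(7, Add(I, Pow(I, 2))) = Add(Mul(7, I), Mul(7, Pow(I, 2))))
Mul(Add(Function('b')(10), Q), Function('G')(-7)) = Mul(Add(Mul(7, 10, Add(1, 10)), 88), -7) = Mul(Add(Mul(7, 10, 11), 88), -7) = Mul(Add(770, 88), -7) = Mul(858, -7) = -6006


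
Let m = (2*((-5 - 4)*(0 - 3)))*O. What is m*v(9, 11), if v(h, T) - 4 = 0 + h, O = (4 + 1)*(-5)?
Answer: -17550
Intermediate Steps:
O = -25 (O = 5*(-5) = -25)
m = -1350 (m = (2*((-5 - 4)*(0 - 3)))*(-25) = (2*(-9*(-3)))*(-25) = (2*27)*(-25) = 54*(-25) = -1350)
v(h, T) = 4 + h (v(h, T) = 4 + (0 + h) = 4 + h)
m*v(9, 11) = -1350*(4 + 9) = -1350*13 = -17550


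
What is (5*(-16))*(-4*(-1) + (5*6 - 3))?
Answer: -2480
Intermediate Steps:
(5*(-16))*(-4*(-1) + (5*6 - 3)) = -80*(4 + (30 - 3)) = -80*(4 + 27) = -80*31 = -2480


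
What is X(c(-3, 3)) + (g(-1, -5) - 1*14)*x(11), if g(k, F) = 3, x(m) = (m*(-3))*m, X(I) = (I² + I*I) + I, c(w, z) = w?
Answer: 4008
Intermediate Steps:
X(I) = I + 2*I² (X(I) = (I² + I²) + I = 2*I² + I = I + 2*I²)
x(m) = -3*m² (x(m) = (-3*m)*m = -3*m²)
X(c(-3, 3)) + (g(-1, -5) - 1*14)*x(11) = -3*(1 + 2*(-3)) + (3 - 1*14)*(-3*11²) = -3*(1 - 6) + (3 - 14)*(-3*121) = -3*(-5) - 11*(-363) = 15 + 3993 = 4008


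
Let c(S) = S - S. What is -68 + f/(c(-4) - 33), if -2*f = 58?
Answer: -2215/33 ≈ -67.121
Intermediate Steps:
c(S) = 0
f = -29 (f = -½*58 = -29)
-68 + f/(c(-4) - 33) = -68 - 29/(0 - 33) = -68 - 29/(-33) = -68 - 1/33*(-29) = -68 + 29/33 = -2215/33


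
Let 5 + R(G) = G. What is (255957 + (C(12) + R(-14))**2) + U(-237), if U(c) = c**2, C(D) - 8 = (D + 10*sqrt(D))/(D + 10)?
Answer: 37780771/121 - 2300*sqrt(3)/121 ≈ 3.1221e+5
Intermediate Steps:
R(G) = -5 + G
C(D) = 8 + (D + 10*sqrt(D))/(10 + D) (C(D) = 8 + (D + 10*sqrt(D))/(D + 10) = 8 + (D + 10*sqrt(D))/(10 + D))
(255957 + (C(12) + R(-14))**2) + U(-237) = (255957 + ((80 + 9*12 + 10*sqrt(12))/(10 + 12) + (-5 - 14))**2) + (-237)**2 = (255957 + ((80 + 108 + 10*(2*sqrt(3)))/22 - 19)**2) + 56169 = (255957 + ((80 + 108 + 20*sqrt(3))/22 - 19)**2) + 56169 = (255957 + ((188 + 20*sqrt(3))/22 - 19)**2) + 56169 = (255957 + ((94/11 + 10*sqrt(3)/11) - 19)**2) + 56169 = (255957 + (-115/11 + 10*sqrt(3)/11)**2) + 56169 = 312126 + (-115/11 + 10*sqrt(3)/11)**2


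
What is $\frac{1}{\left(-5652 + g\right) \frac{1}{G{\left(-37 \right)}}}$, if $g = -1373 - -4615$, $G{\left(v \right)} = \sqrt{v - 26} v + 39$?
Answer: $- \frac{39}{2410} + \frac{111 i \sqrt{7}}{2410} \approx -0.016183 + 0.12186 i$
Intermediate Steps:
$G{\left(v \right)} = 39 + v \sqrt{-26 + v}$ ($G{\left(v \right)} = \sqrt{-26 + v} v + 39 = v \sqrt{-26 + v} + 39 = 39 + v \sqrt{-26 + v}$)
$g = 3242$ ($g = -1373 + 4615 = 3242$)
$\frac{1}{\left(-5652 + g\right) \frac{1}{G{\left(-37 \right)}}} = \frac{1}{\left(-5652 + 3242\right) \frac{1}{39 - 37 \sqrt{-26 - 37}}} = \frac{1}{\left(-2410\right) \frac{1}{39 - 37 \sqrt{-63}}} = - \frac{1}{2410 \frac{1}{39 - 37 \cdot 3 i \sqrt{7}}} = - \frac{1}{2410 \frac{1}{39 - 111 i \sqrt{7}}} = - \frac{39 - 111 i \sqrt{7}}{2410} = - \frac{39}{2410} + \frac{111 i \sqrt{7}}{2410}$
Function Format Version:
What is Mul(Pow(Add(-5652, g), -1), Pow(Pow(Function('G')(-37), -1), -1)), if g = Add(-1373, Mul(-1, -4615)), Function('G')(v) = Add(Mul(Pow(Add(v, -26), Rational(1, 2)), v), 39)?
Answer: Add(Rational(-39, 2410), Mul(Rational(111, 2410), I, Pow(7, Rational(1, 2)))) ≈ Add(-0.016183, Mul(0.12186, I))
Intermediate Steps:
Function('G')(v) = Add(39, Mul(v, Pow(Add(-26, v), Rational(1, 2)))) (Function('G')(v) = Add(Mul(Pow(Add(-26, v), Rational(1, 2)), v), 39) = Add(Mul(v, Pow(Add(-26, v), Rational(1, 2))), 39) = Add(39, Mul(v, Pow(Add(-26, v), Rational(1, 2)))))
g = 3242 (g = Add(-1373, 4615) = 3242)
Mul(Pow(Add(-5652, g), -1), Pow(Pow(Function('G')(-37), -1), -1)) = Mul(Pow(Add(-5652, 3242), -1), Pow(Pow(Add(39, Mul(-37, Pow(Add(-26, -37), Rational(1, 2)))), -1), -1)) = Mul(Pow(-2410, -1), Pow(Pow(Add(39, Mul(-37, Pow(-63, Rational(1, 2)))), -1), -1)) = Mul(Rational(-1, 2410), Pow(Pow(Add(39, Mul(-37, Mul(3, I, Pow(7, Rational(1, 2))))), -1), -1)) = Mul(Rational(-1, 2410), Pow(Pow(Add(39, Mul(-111, I, Pow(7, Rational(1, 2)))), -1), -1)) = Mul(Rational(-1, 2410), Add(39, Mul(-111, I, Pow(7, Rational(1, 2))))) = Add(Rational(-39, 2410), Mul(Rational(111, 2410), I, Pow(7, Rational(1, 2))))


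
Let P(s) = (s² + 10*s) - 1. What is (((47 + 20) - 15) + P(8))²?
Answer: 38025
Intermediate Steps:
P(s) = -1 + s² + 10*s
(((47 + 20) - 15) + P(8))² = (((47 + 20) - 15) + (-1 + 8² + 10*8))² = ((67 - 15) + (-1 + 64 + 80))² = (52 + 143)² = 195² = 38025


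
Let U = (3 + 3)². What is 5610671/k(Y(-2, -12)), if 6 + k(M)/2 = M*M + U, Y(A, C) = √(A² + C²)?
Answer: 5610671/356 ≈ 15760.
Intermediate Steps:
U = 36 (U = 6² = 36)
k(M) = 60 + 2*M² (k(M) = -12 + 2*(M*M + 36) = -12 + 2*(M² + 36) = -12 + 2*(36 + M²) = -12 + (72 + 2*M²) = 60 + 2*M²)
5610671/k(Y(-2, -12)) = 5610671/(60 + 2*(√((-2)² + (-12)²))²) = 5610671/(60 + 2*(√(4 + 144))²) = 5610671/(60 + 2*(√148)²) = 5610671/(60 + 2*(2*√37)²) = 5610671/(60 + 2*148) = 5610671/(60 + 296) = 5610671/356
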